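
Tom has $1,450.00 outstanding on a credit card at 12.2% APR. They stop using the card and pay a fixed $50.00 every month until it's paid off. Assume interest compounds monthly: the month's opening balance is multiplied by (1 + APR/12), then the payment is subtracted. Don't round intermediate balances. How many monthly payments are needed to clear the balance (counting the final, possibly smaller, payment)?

Monthly rate r = 12.2%/12 = 1.01667% = 0.0101667.
Recurrence: B ← B·(1+r) − $50.00.
Month 1: interest $14.74; balance after payment $1,414.74.
Month 2: interest $14.38; balance after payment $1,379.12.
Closed form: n = −ln(1 − rB₀/P)/ln(1+r) = −ln(0.70517)/ln(1.01017) ≈ 34.534, so the balance reaches zero during payment 35.

35 payments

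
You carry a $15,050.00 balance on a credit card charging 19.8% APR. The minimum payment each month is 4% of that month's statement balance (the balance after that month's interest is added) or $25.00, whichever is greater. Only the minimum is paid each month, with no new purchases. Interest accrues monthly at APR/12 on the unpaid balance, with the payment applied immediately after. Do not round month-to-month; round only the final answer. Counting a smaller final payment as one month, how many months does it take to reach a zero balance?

163 months

Monthly rate r = 19.8%/12 = 1.65% = 0.0165.
While 4% of the post-interest balance exceeds $25.00, each month B ← (B·(1+r))·(1 − 0.04), i.e. B shrinks by the factor (1+r)·0.96 = 0.97584.
This holds for months 1–131. Entering month 132 the balance is $611.13; 4% of the post-interest balance is now below $25.00, so the flat $25.00 minimum applies from here.
From month 132 a fixed $25.00 at rate r clears $611.13 in 32 more payments. Total: 131 + 32 = 163 months.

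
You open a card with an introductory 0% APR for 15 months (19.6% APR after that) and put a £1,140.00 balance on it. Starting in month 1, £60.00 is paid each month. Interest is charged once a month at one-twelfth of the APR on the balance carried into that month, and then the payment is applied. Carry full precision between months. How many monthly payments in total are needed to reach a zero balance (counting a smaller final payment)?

20 months

Promo months 1–15 at r₀ = 0%/12 = 0; months 16+ at r₁ = 19.6%/12 = 0.0163333.
After month 15 (no interest yet): B = £1,140.00 − 15·£60.00 = £240.00.
Then at r₁ with £60.00/mo: n₂ = −ln(1 − r₁·B/P)/ln(1+r₁) ≈ 4.17 → 5 more payments.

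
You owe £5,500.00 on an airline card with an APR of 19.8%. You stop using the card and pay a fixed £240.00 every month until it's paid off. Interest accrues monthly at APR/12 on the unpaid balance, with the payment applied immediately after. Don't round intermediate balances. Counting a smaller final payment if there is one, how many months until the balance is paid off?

30 months

Monthly rate r = 19.8%/12 = 1.65% = 0.0165.
Recurrence: B ← B·(1+r) − £240.00.
Month 1: interest £90.75; balance after payment £5,350.75.
Month 2: interest £88.29; balance after payment £5,199.04.
Closed form: n = −ln(1 − rB₀/P)/ln(1+r) = −ln(0.62187)/ln(1.0165) ≈ 29.026, so the balance reaches zero during payment 30.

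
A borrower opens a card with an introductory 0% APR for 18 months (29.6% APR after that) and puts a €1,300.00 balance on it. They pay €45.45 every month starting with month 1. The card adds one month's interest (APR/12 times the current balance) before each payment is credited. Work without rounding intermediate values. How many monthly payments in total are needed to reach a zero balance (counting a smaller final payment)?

Promo months 1–18 at r₀ = 0%/12 = 0; months 19+ at r₁ = 29.6%/12 = 0.0246667.
After month 18 (no interest yet): B = €1,300.00 − 18·€45.45 = €481.90.
Then at r₁ with €45.45/mo: n₂ = −ln(1 − r₁·B/P)/ln(1+r₁) ≈ 12.44 → 13 more payments.

31 months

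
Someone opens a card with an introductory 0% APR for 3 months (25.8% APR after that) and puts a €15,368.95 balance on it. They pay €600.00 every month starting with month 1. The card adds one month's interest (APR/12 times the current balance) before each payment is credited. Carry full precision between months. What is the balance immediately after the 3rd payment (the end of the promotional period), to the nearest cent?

Promo months 1–3 at r₀ = 0%/12 = 0; months 4+ at r₁ = 25.8%/12 = 0.0215.
After month 3 (no interest yet): B = €15,368.95 − 3·€600.00 = €13,568.95.

€13,568.95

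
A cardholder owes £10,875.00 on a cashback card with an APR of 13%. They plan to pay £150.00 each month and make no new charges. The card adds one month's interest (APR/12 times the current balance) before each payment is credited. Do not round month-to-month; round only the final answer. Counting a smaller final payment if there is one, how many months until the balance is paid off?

143 months

Monthly rate r = 13%/12 = 1.08333% = 0.0108333.
Recurrence: B ← B·(1+r) − £150.00.
Month 1: interest £117.81; balance after payment £10,842.81.
Month 2: interest £117.46; balance after payment £10,810.28.
Closed form: n = −ln(1 − rB₀/P)/ln(1+r) = −ln(0.21458)/ln(1.01083) ≈ 142.835, so the balance reaches zero during payment 143.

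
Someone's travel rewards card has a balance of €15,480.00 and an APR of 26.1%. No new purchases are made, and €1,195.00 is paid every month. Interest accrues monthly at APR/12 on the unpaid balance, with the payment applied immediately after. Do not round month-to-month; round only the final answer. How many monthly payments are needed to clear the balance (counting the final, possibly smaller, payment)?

Monthly rate r = 26.1%/12 = 2.175% = 0.02175.
Recurrence: B ← B·(1+r) − €1,195.00.
Month 1: interest €336.69; balance after payment €14,621.69.
Month 2: interest €318.02; balance after payment €13,744.71.
Closed form: n = −ln(1 − rB₀/P)/ln(1+r) = −ln(0.71825)/ln(1.02175) ≈ 15.380, so the balance reaches zero during payment 16.

16 payments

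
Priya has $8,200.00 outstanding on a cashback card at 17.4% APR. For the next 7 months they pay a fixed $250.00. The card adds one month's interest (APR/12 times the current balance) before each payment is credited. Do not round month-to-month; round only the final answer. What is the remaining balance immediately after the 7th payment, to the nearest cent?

Monthly rate r = 17.4%/12 = 1.45% = 0.0145.
Each month: B ← B·(1+r) − $250.00.
Month 1: interest $118.90; balance after payment $8,068.90.
Month 2: interest $117.00; balance after payment $7,935.90.
Month 3: interest $115.07; balance after payment $7,800.97.
Month 4: interest $113.11; balance after payment $7,664.08.
Month 5: interest $111.13; balance after payment $7,525.21.
Month 6: interest $109.12; balance after payment $7,384.33.
Month 7: interest $107.07; balance after payment $7,241.40.

$7,241.40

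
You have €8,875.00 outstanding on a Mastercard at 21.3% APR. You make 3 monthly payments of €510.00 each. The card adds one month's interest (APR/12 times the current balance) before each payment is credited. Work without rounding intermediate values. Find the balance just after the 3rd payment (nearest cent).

€7,798.71

Monthly rate r = 21.3%/12 = 1.775% = 0.01775.
Each month: B ← B·(1+r) − €510.00.
Month 1: interest €157.53; balance after payment €8,522.53.
Month 2: interest €151.27; balance after payment €8,163.81.
Month 3: interest €144.91; balance after payment €7,798.71.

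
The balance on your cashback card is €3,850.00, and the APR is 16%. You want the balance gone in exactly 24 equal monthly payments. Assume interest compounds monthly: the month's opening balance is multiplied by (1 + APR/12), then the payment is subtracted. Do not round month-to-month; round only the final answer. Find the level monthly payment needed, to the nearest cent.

Monthly rate r = 16%/12 = 1.33333% = 0.0133333.
Level-payment amortization: P = B₀·r / (1 − (1+r)^(−n)) = 3850.00·0.0133333 / (1 − 1.01333^(−24)).
Denominator 1 − (1+r)^(−24) = 0.272313854.
P = 51.3333 / 0.272313854 ≈ 188.51.

€188.51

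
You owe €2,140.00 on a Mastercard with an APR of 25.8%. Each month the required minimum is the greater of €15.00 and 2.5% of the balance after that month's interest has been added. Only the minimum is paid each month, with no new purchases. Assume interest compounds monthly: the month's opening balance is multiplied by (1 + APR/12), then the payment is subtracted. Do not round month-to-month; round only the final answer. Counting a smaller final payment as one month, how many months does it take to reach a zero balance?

Monthly rate r = 25.8%/12 = 2.15% = 0.0215.
While 2.5% of the post-interest balance exceeds €15.00, each month B ← (B·(1+r))·(1 − 0.025), i.e. B shrinks by the factor (1+r)·0.975 = 0.99596.
This holds for months 1–320. Entering month 321 the balance is €586.37; 2.5% of the post-interest balance is now below €15.00, so the flat €15.00 minimum applies from here.
From month 321 a fixed €15.00 at rate r clears €586.37 in 87 more payments. Total: 320 + 87 = 407 months.

407 months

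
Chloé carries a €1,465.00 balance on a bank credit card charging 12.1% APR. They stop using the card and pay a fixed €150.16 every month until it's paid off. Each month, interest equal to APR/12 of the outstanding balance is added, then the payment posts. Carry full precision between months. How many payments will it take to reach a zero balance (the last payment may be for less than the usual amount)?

Monthly rate r = 12.1%/12 = 1.00833% = 0.0100833.
Recurrence: B ← B·(1+r) − €150.16.
Month 1: interest €14.77; balance after payment €1,329.61.
Month 2: interest €13.41; balance after payment €1,192.86.
Closed form: n = −ln(1 − rB₀/P)/ln(1+r) = −ln(0.90162)/ln(1.01008) ≈ 10.322, so the balance reaches zero during payment 11.

11 payments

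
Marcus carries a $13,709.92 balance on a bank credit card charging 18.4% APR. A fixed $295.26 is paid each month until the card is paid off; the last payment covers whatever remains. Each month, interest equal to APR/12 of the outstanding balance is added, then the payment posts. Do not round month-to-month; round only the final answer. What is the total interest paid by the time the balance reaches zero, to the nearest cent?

Monthly rate r = 18.4%/12 = 1.53333% = 0.0153333.
Payoff takes n = ⌈−ln(1 − rB₀/P)/ln(1+r)⌉ = ⌈81.798⌉ = 82 payments; the last is $236.03.
Total paid = 81·$295.26 + $236.03 = $24,152.09.
Total interest = total paid − principal = $24,152.09 − $13,709.92 = $10,442.17.

$10,442.17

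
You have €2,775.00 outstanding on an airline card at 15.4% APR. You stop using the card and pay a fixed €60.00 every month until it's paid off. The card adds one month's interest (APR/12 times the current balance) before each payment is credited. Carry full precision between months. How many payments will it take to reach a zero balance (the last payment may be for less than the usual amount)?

71 payments

Monthly rate r = 15.4%/12 = 1.28333% = 0.0128333.
Recurrence: B ← B·(1+r) − €60.00.
Month 1: interest €35.61; balance after payment €2,750.61.
Month 2: interest €35.30; balance after payment €2,725.91.
Closed form: n = −ln(1 − rB₀/P)/ln(1+r) = −ln(0.40646)/ln(1.01283) ≈ 70.600, so the balance reaches zero during payment 71.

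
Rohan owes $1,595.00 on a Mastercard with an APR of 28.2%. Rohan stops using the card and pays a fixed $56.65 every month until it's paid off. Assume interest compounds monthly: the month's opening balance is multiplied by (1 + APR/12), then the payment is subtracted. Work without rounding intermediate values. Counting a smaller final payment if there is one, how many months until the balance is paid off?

47 months

Monthly rate r = 28.2%/12 = 2.35% = 0.0235.
Recurrence: B ← B·(1+r) − $56.65.
Month 1: interest $37.48; balance after payment $1,575.83.
Month 2: interest $37.03; balance after payment $1,556.21.
Closed form: n = −ln(1 − rB₀/P)/ln(1+r) = −ln(0.33835)/ln(1.0235) ≈ 46.654, so the balance reaches zero during payment 47.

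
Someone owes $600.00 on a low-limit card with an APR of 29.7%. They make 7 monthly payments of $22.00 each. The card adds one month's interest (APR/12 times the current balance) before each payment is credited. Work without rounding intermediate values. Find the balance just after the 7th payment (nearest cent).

$546.08

Monthly rate r = 29.7%/12 = 2.475% = 0.02475.
Each month: B ← B·(1+r) − $22.00.
Month 1: interest $14.85; balance after payment $592.85.
Month 2: interest $14.67; balance after payment $585.52.
Month 3: interest $14.49; balance after payment $578.01.
Month 4: interest $14.31; balance after payment $570.32.
Month 5: interest $14.12; balance after payment $562.44.
Month 6: interest $13.92; balance after payment $554.36.
Month 7: interest $13.72; balance after payment $546.08.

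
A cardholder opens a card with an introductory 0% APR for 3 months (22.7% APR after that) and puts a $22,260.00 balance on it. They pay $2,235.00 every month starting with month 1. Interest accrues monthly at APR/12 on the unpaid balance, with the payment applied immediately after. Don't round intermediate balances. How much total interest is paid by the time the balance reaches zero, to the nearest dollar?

$1,286

Promo months 1–3 at r₀ = 0%/12 = 0; months 4+ at r₁ = 22.7%/12 = 0.0189167.
After month 3 (no interest yet): B = $22,260.00 − 3·$2,235.00 = $15,555.00.
Then at r₁ with $2,235.00/mo: n₂ = −ln(1 − r₁·B/P)/ln(1+r₁) ≈ 7.53 → 8 more payments.
Total paid = 10·$2,235.00 + $1,196.21 = $23,546.21; interest = $23,546.21 − $22,260.00 = $1,286.21.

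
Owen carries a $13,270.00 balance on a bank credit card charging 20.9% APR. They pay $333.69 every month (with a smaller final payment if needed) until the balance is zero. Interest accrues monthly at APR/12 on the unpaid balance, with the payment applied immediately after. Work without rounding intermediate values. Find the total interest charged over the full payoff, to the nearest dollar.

Monthly rate r = 20.9%/12 = 1.74167% = 0.0174167.
Payoff takes n = ⌈−ln(1 − rB₀/P)/ln(1+r)⌉ = ⌈68.320⌉ = 69 payments; the last is $107.32.
Total paid = 68·$333.69 + $107.32 = $22,798.24.
Total interest = total paid − principal = $22,798.24 − $13,270.00 = $9,528.24.

$9,528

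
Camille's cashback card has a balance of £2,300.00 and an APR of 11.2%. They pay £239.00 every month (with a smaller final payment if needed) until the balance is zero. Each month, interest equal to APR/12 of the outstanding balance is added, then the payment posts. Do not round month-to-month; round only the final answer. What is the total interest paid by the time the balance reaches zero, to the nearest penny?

£121.28

Monthly rate r = 11.2%/12 = 0.933333% = 0.00933333.
Payoff takes n = ⌈−ln(1 − rB₀/P)/ln(1+r)⌉ = ⌈10.130⌉ = 11 payments; the last is £31.28.
Total paid = 10·£239.00 + £31.28 = £2,421.28.
Total interest = total paid − principal = £2,421.28 − £2,300.00 = £121.28.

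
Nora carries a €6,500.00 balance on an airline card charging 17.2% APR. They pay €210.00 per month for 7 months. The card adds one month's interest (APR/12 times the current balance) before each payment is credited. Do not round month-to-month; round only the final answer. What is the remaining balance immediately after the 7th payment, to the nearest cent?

€5,646.15

Monthly rate r = 17.2%/12 = 1.43333% = 0.0143333.
Each month: B ← B·(1+r) − €210.00.
Month 1: interest €93.17; balance after payment €6,383.17.
Month 2: interest €91.49; balance after payment €6,264.66.
Month 3: interest €89.79; balance after payment €6,144.45.
Month 4: interest €88.07; balance after payment €6,022.52.
Month 5: interest €86.32; balance after payment €5,898.85.
Month 6: interest €84.55; balance after payment €5,773.40.
Month 7: interest €82.75; balance after payment €5,646.15.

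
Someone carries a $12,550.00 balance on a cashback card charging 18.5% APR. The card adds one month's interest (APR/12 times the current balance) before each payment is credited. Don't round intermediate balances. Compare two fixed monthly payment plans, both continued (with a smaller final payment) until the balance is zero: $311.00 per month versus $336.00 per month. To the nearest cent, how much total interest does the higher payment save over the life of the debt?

$947.99

Monthly rate r = 18.5%/12 = 1.54167% = 0.0154167.
At $311.00/mo: n = ⌈−ln(1 − rB₀/P)/ln(1+r)⌉ = 64 payments (last $190.39); total interest = total paid − $12,550.00 = $7,233.39.
At $336.00/mo: 57 payments (last $19.40); total interest $6,285.40.
Interest saved = $7,233.39 − $6,285.40 = $947.99.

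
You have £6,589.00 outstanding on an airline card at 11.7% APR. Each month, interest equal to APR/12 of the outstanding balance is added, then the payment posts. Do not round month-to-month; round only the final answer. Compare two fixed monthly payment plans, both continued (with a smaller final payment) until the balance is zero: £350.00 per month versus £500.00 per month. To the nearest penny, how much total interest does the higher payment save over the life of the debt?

£228.12

Monthly rate r = 11.7%/12 = 0.975% = 0.00975.
At £350.00/mo: n = ⌈−ln(1 − rB₀/P)/ln(1+r)⌉ = 21 payments (last £315.24); total interest = total paid − £6,589.00 = £726.24.
At £500.00/mo: 15 payments (last £87.12); total interest £498.12.
Interest saved = £726.24 − £498.12 = £228.12.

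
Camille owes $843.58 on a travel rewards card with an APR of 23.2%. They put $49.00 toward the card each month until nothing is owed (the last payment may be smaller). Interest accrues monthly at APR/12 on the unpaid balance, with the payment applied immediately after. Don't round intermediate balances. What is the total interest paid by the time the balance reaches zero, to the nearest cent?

$192.13

Monthly rate r = 23.2%/12 = 1.93333% = 0.0193333.
Payoff takes n = ⌈−ln(1 − rB₀/P)/ln(1+r)⌉ = ⌈21.136⌉ = 22 payments; the last is $6.71.
Total paid = 21·$49.00 + $6.71 = $1,035.71.
Total interest = total paid − principal = $1,035.71 − $843.58 = $192.13.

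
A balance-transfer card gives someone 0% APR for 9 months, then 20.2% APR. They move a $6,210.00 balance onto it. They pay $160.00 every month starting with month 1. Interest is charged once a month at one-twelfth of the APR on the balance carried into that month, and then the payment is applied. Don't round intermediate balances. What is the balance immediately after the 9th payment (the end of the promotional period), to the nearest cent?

$4,770.00

Promo months 1–9 at r₀ = 0%/12 = 0; months 10+ at r₁ = 20.2%/12 = 0.0168333.
After month 9 (no interest yet): B = $6,210.00 − 9·$160.00 = $4,770.00.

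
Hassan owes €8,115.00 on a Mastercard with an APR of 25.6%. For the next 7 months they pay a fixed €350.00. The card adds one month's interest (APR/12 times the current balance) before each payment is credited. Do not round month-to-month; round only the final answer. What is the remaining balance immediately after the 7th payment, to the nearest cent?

€6,794.72

Monthly rate r = 25.6%/12 = 2.13333% = 0.0213333.
Each month: B ← B·(1+r) − €350.00.
Month 1: interest €173.12; balance after payment €7,938.12.
Month 2: interest €169.35; balance after payment €7,757.47.
Month 3: interest €165.49; balance after payment €7,572.96.
Month 4: interest €161.56; balance after payment €7,384.52.
Month 5: interest €157.54; balance after payment €7,192.05.
Month 6: interest €153.43; balance after payment €6,995.48.
Month 7: interest €149.24; balance after payment €6,794.72.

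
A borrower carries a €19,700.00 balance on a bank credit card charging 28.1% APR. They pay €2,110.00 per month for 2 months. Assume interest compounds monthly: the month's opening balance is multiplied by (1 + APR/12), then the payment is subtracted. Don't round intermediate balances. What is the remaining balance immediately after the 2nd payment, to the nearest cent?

Monthly rate r = 28.1%/12 = 2.34167% = 0.0234167.
Each month: B ← B·(1+r) − €2,110.00.
Month 1: interest €461.31; balance after payment €18,051.31.
Month 2: interest €422.70; balance after payment €16,364.01.

€16,364.01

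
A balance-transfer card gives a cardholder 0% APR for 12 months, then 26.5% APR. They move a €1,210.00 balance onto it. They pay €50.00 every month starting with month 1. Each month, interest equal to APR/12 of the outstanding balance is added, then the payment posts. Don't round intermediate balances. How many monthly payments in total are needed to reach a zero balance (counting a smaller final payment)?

Promo months 1–12 at r₀ = 0%/12 = 0; months 13+ at r₁ = 26.5%/12 = 0.0220833.
After month 12 (no interest yet): B = €1,210.00 − 12·€50.00 = €610.00.
Then at r₁ with €50.00/mo: n₂ = −ln(1 − r₁·B/P)/ln(1+r₁) ≈ 14.37 → 15 more payments.

27 months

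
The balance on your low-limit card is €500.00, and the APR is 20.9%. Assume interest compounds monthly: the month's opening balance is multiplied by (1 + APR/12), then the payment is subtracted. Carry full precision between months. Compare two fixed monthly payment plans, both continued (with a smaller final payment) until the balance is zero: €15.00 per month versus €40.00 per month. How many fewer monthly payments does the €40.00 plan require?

Monthly rate r = 20.9%/12 = 1.74167% = 0.0174167.
At €15.00/mo: n = ⌈−ln(1 − rB₀/P)/ln(1+r)⌉ = 51 payments (last €4.80); total interest = total paid − €500.00 = €254.80.
At €40.00/mo: 15 payments (last €8.85); total interest €68.85.
Payments saved = 51 − 15 = 36.

36 fewer payments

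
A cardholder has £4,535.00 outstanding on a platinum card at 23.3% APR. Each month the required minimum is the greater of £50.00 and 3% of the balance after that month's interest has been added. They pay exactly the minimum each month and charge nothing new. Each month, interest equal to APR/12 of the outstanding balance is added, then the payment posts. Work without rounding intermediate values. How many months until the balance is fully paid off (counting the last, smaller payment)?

Monthly rate r = 23.3%/12 = 1.94167% = 0.0194167.
While 3% of the post-interest balance exceeds £50.00, each month B ← (B·(1+r))·(1 − 0.03), i.e. B shrinks by the factor (1+r)·0.97 = 0.98883.
This holds for months 1–91. Entering month 92 the balance is £1,632.35; 3% of the post-interest balance is now below £50.00, so the flat £50.00 minimum applies from here.
From month 92 a fixed £50.00 at rate r clears £1,632.35 in 53 more payments. Total: 91 + 53 = 144 months.

144 months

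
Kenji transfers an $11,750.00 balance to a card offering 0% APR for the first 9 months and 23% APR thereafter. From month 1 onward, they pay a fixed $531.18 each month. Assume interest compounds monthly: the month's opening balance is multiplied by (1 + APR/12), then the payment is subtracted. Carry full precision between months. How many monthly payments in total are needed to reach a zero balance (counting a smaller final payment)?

25 months

Promo months 1–9 at r₀ = 0%/12 = 0; months 10+ at r₁ = 23%/12 = 0.0191667.
After month 9 (no interest yet): B = $11,750.00 − 9·$531.18 = $6,969.38.
Then at r₁ with $531.18/mo: n₂ = −ln(1 − r₁·B/P)/ln(1+r₁) ≈ 15.26 → 16 more payments.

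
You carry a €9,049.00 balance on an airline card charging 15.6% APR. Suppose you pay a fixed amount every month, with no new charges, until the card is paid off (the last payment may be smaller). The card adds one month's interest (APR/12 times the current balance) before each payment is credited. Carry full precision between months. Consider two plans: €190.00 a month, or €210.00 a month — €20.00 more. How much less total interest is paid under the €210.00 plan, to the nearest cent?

Monthly rate r = 15.6%/12 = 1.3% = 0.013.
At €190.00/mo: n = ⌈−ln(1 − rB₀/P)/ln(1+r)⌉ = 75 payments (last €140.40); total interest = total paid − €9,049.00 = €5,151.40.
At €210.00/mo: 64 payments (last €124.85); total interest €4,305.85.
Interest saved = €5,151.40 − €4,305.85 = €845.55.

€845.55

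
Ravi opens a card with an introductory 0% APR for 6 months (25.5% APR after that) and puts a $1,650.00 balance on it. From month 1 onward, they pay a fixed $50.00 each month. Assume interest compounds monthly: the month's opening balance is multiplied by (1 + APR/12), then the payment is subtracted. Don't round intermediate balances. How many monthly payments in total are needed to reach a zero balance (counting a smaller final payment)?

47 months

Promo months 1–6 at r₀ = 0%/12 = 0; months 7+ at r₁ = 25.5%/12 = 0.02125.
After month 6 (no interest yet): B = $1,650.00 − 6·$50.00 = $1,350.00.
Then at r₁ with $50.00/mo: n₂ = −ln(1 − r₁·B/P)/ln(1+r₁) ≈ 40.55 → 41 more payments.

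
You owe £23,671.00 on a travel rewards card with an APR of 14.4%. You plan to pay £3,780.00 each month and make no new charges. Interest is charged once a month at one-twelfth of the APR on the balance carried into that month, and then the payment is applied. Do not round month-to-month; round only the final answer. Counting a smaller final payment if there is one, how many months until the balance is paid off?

Monthly rate r = 14.4%/12 = 1.2% = 0.012.
Recurrence: B ← B·(1+r) − £3,780.00.
Month 1: interest £284.05; balance after payment £20,175.05.
Month 2: interest £242.10; balance after payment £16,637.15.
Closed form: n = −ln(1 − rB₀/P)/ln(1+r) = −ln(0.92485)/ln(1.012) ≈ 6.549, so the balance reaches zero during payment 7.

7 payments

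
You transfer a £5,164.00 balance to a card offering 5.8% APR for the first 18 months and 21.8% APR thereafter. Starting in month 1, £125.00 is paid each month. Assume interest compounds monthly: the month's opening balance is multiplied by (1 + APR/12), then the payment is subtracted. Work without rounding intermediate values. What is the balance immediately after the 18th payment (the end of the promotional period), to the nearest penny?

Promo months 1–18 at r₀ = 5.8%/12 = 0.00483333; months 19+ at r₁ = 21.8%/12 = 0.0181667.
After month 18: iterate B ← B·(1+r₀) − £125.00 for 18 months → £3,287.35.

£3,287.35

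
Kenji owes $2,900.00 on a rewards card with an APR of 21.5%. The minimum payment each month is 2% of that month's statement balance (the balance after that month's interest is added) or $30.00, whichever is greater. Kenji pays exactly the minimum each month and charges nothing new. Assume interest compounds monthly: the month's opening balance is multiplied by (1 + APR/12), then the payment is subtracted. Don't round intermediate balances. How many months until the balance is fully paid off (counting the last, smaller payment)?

397 months

Monthly rate r = 21.5%/12 = 1.79167% = 0.0179167.
While 2% of the post-interest balance exceeds $30.00, each month B ← (B·(1+r))·(1 − 0.02), i.e. B shrinks by the factor (1+r)·0.98 = 0.99756.
This holds for months 1–277. Entering month 278 the balance is $1,473.35; 2% of the post-interest balance is now below $30.00, so the flat $30.00 minimum applies from here.
From month 278 a fixed $30.00 at rate r clears $1,473.35 in 120 more payments. Total: 277 + 120 = 397 months.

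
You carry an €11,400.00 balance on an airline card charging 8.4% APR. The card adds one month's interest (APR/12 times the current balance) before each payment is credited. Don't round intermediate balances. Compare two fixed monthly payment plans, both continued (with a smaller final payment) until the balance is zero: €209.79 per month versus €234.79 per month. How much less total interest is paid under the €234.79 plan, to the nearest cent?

Monthly rate r = 8.4%/12 = 0.7% = 0.007.
At €209.79/mo: n = ⌈−ln(1 − rB₀/P)/ln(1+r)⌉ = 69 payments (last €129.73); total interest = total paid − €11,400.00 = €2,995.45.
At €234.79/mo: 60 payments (last €127.09); total interest €2,579.70.
Interest saved = €2,995.45 − €2,579.70 = €415.75.

€415.75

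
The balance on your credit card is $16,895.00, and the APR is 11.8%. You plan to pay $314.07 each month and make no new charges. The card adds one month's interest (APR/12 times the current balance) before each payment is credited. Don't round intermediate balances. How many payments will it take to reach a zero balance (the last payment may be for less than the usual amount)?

Monthly rate r = 11.8%/12 = 0.983333% = 0.00983333.
Recurrence: B ← B·(1+r) − $314.07.
Month 1: interest $166.13; balance after payment $16,747.06.
Month 2: interest $164.68; balance after payment $16,597.67.
Closed form: n = −ln(1 − rB₀/P)/ln(1+r) = −ln(0.47103)/ln(1.00983) ≈ 76.936, so the balance reaches zero during payment 77.

77 payments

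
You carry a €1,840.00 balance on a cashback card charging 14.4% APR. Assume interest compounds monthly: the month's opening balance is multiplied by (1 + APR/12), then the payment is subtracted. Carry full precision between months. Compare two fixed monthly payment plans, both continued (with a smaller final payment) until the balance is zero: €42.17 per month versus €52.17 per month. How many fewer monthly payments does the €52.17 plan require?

16 fewer payments

Monthly rate r = 14.4%/12 = 1.2% = 0.012.
At €42.17/mo: n = ⌈−ln(1 − rB₀/P)/ln(1+r)⌉ = 63 payments (last €6.81); total interest = total paid − €1,840.00 = €781.35.
At €52.17/mo: 47 payments (last €7.04); total interest €566.86.
Payments saved = 63 − 47 = 16.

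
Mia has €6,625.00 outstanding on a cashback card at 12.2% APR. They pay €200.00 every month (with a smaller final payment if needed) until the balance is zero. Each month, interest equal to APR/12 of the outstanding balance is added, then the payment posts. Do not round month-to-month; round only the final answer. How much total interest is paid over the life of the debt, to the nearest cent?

€1,494.30

Monthly rate r = 12.2%/12 = 1.01667% = 0.0101667.
Payoff takes n = ⌈−ln(1 − rB₀/P)/ln(1+r)⌉ = ⌈40.595⌉ = 41 payments; the last is €119.30.
Total paid = 40·€200.00 + €119.30 = €8,119.30.
Total interest = total paid − principal = €8,119.30 − €6,625.00 = €1,494.30.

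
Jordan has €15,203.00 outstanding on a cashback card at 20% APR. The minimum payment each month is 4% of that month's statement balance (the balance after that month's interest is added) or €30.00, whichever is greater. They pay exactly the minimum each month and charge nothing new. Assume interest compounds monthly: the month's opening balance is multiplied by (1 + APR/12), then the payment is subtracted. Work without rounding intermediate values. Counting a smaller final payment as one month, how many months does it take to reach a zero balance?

Monthly rate r = 20%/12 = 1.66667% = 0.0166667.
While 4% of the post-interest balance exceeds €30.00, each month B ← (B·(1+r))·(1 − 0.04), i.e. B shrinks by the factor (1+r)·0.96 = 0.976.
This holds for months 1–125. Entering month 126 the balance is €729.72; 4% of the post-interest balance is now below €30.00, so the flat €30.00 minimum applies from here.
From month 126 a fixed €30.00 at rate r clears €729.72 in 32 more payments. Total: 125 + 32 = 157 months.

157 months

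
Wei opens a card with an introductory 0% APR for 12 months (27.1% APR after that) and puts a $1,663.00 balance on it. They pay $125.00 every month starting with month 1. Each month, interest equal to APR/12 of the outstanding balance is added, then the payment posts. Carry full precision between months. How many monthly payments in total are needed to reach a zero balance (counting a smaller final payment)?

14 months

Promo months 1–12 at r₀ = 0%/12 = 0; months 13+ at r₁ = 27.1%/12 = 0.0225833.
After month 12 (no interest yet): B = $1,663.00 − 12·$125.00 = $163.00.
Then at r₁ with $125.00/mo: n₂ = −ln(1 − r₁·B/P)/ln(1+r₁) ≈ 1.34 → 2 more payments.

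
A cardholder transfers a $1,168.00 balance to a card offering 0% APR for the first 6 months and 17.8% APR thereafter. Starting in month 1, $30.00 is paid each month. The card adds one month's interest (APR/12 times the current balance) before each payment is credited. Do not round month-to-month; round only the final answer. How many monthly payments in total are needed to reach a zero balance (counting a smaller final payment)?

Promo months 1–6 at r₀ = 0%/12 = 0; months 7+ at r₁ = 17.8%/12 = 0.0148333.
After month 6 (no interest yet): B = $1,168.00 − 6·$30.00 = $988.00.
Then at r₁ with $30.00/mo: n₂ = −ln(1 − r₁·B/P)/ln(1+r₁) ≈ 45.53 → 46 more payments.

52 payments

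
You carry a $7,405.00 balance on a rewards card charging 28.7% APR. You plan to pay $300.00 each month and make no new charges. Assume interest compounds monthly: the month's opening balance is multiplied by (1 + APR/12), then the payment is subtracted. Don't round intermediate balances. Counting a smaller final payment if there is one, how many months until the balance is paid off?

Monthly rate r = 28.7%/12 = 2.39167% = 0.0239167.
Recurrence: B ← B·(1+r) − $300.00.
Month 1: interest $177.10; balance after payment $7,282.10.
Month 2: interest $174.16; balance after payment $7,156.27.
Closed form: n = −ln(1 − rB₀/P)/ln(1+r) = −ln(0.40966)/ln(1.02392) ≈ 37.759, so the balance reaches zero during payment 38.

38 months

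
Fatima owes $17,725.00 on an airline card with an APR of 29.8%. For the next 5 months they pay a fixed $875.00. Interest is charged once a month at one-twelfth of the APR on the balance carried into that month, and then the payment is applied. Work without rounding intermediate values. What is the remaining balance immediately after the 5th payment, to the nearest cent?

$15,440.16

Monthly rate r = 29.8%/12 = 2.48333% = 0.0248333.
Each month: B ← B·(1+r) − $875.00.
Month 1: interest $440.17; balance after payment $17,290.17.
Month 2: interest $429.37; balance after payment $16,844.54.
Month 3: interest $418.31; balance after payment $16,387.85.
Month 4: interest $406.96; balance after payment $15,919.81.
Month 5: interest $395.34; balance after payment $15,440.16.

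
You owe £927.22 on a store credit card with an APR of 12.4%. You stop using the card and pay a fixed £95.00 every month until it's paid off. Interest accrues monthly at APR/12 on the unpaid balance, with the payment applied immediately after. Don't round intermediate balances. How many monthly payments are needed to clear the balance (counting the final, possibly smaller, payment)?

11 payments

Monthly rate r = 12.4%/12 = 1.03333% = 0.0103333.
Recurrence: B ← B·(1+r) − £95.00.
Month 1: interest £9.58; balance after payment £841.80.
Month 2: interest £8.70; balance after payment £755.50.
Closed form: n = −ln(1 − rB₀/P)/ln(1+r) = −ln(0.89914)/ln(1.01033) ≈ 10.341, so the balance reaches zero during payment 11.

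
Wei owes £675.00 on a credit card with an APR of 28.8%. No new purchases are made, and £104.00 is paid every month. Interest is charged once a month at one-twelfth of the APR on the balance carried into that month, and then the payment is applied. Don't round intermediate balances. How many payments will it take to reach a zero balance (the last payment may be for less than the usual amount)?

8 months

Monthly rate r = 28.8%/12 = 2.4% = 0.024.
Recurrence: B ← B·(1+r) − £104.00.
Month 1: interest £16.20; balance after payment £587.20.
Month 2: interest £14.09; balance after payment £497.29.
Closed form: n = −ln(1 − rB₀/P)/ln(1+r) = −ln(0.84423)/ln(1.024) ≈ 7.140, so the balance reaches zero during payment 8.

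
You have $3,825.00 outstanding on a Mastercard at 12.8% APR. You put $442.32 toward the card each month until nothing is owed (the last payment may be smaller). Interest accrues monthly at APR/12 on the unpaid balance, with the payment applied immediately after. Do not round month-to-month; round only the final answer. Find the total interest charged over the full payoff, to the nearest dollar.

Monthly rate r = 12.8%/12 = 1.06667% = 0.0106667.
Payoff takes n = ⌈−ln(1 − rB₀/P)/ln(1+r)⌉ = ⌈9.121⌉ = 10 payments; the last is $53.80.
Total paid = 9·$442.32 + $53.80 = $4,034.68.
Total interest = total paid − principal = $4,034.68 − $3,825.00 = $209.68.

$210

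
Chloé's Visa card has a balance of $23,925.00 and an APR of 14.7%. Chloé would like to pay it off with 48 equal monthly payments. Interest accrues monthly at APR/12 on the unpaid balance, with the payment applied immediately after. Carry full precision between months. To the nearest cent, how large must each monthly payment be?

Monthly rate r = 14.7%/12 = 1.225% = 0.01225.
Level-payment amortization: P = B₀·r / (1 − (1+r)^(−n)) = 23925.00·0.01225 / (1 − 1.01225^(−48)).
Denominator 1 − (1+r)^(−48) = 0.442575184.
P = 293.081 / 0.442575184 ≈ 662.22.

$662.22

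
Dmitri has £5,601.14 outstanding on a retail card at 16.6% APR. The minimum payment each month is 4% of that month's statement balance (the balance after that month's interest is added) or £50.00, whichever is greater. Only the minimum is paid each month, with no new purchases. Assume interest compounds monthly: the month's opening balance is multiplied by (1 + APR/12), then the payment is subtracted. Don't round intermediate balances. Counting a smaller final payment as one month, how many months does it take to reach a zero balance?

87 months

Monthly rate r = 16.6%/12 = 1.38333% = 0.0138333.
While 4% of the post-interest balance exceeds £50.00, each month B ← (B·(1+r))·(1 − 0.04), i.e. B shrinks by the factor (1+r)·0.96 = 0.97328.
This holds for months 1–56. Entering month 57 the balance is £1,229.12; 4% of the post-interest balance is now below £50.00, so the flat £50.00 minimum applies from here.
From month 57 a fixed £50.00 at rate r clears £1,229.12 in 31 more payments. Total: 56 + 31 = 87 months.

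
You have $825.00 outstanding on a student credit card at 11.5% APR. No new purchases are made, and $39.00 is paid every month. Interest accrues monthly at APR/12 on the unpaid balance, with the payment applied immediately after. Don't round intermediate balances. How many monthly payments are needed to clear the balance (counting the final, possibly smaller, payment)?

24 payments

Monthly rate r = 11.5%/12 = 0.958333% = 0.00958333.
Recurrence: B ← B·(1+r) − $39.00.
Month 1: interest $7.91; balance after payment $793.91.
Month 2: interest $7.61; balance after payment $762.51.
Closed form: n = −ln(1 − rB₀/P)/ln(1+r) = −ln(0.79728)/ln(1.00958) ≈ 23.754, so the balance reaches zero during payment 24.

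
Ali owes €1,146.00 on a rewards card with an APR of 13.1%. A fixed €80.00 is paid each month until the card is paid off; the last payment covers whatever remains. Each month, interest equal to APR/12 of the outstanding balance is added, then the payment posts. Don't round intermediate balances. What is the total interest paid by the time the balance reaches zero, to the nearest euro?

Monthly rate r = 13.1%/12 = 1.09167% = 0.0109167.
Payoff takes n = ⌈−ln(1 − rB₀/P)/ln(1+r)⌉ = ⌈15.662⌉ = 16 payments; the last is €53.09.
Total paid = 15·€80.00 + €53.09 = €1,253.09.
Total interest = total paid − principal = €1,253.09 − €1,146.00 = €107.09.

€107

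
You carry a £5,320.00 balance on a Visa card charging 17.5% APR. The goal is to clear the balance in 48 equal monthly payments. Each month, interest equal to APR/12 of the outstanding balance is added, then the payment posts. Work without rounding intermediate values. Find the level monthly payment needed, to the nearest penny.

Monthly rate r = 17.5%/12 = 1.45833% = 0.0145833.
Level-payment amortization: P = B₀·r / (1 − (1+r)^(−n)) = 5320.00·0.0145833 / (1 − 1.01458^(−48)).
Denominator 1 − (1+r)^(−48) = 0.500898063.
P = 77.5833 / 0.500898063 ≈ 154.89.

£154.89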